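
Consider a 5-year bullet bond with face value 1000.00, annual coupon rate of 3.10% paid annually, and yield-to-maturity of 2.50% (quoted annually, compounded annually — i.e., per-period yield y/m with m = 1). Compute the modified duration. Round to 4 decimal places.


Answer: Modified duration = 4.5979

Derivation:
Coupon per period c = face * coupon_rate / m = 31.000000
Periods per year m = 1; per-period yield y/m = 0.025000
Number of cashflows N = 5
Cashflows (t years, CF_t, discount factor 1/(1+y/m)^(m*t), PV):
  t = 1.0000: CF_t = 31.000000, DF = 0.975610, PV = 30.243902
  t = 2.0000: CF_t = 31.000000, DF = 0.951814, PV = 29.506246
  t = 3.0000: CF_t = 31.000000, DF = 0.928599, PV = 28.786582
  t = 4.0000: CF_t = 31.000000, DF = 0.905951, PV = 28.084470
  t = 5.0000: CF_t = 1031.000000, DF = 0.883854, PV = 911.253771
Price P = sum_t PV_t = 1027.874971
First compute Macaulay numerator sum_t t * PV_t:
  t * PV_t at t = 1.0000: 30.243902
  t * PV_t at t = 2.0000: 59.012493
  t * PV_t at t = 3.0000: 86.359745
  t * PV_t at t = 4.0000: 112.337880
  t * PV_t at t = 5.0000: 4556.268853
Macaulay duration D = 4844.222873 / 1027.874971 = 4.712852
Modified duration = D / (1 + y/m) = 4.712852 / (1 + 0.025000) = 4.597905


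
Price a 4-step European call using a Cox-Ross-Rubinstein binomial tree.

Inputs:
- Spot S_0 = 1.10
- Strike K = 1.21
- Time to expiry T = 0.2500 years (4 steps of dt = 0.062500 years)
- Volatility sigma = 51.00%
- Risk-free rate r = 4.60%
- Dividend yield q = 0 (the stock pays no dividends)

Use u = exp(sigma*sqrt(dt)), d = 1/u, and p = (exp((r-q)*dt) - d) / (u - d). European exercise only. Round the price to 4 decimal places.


dt = T/N = 0.062500
u = exp(sigma*sqrt(dt)) = 1.135985; d = 1/u = 0.880293
p = (exp((r-q)*dt) - d) / (u - d) = 0.479428
Discount per step: exp(-r*dt) = 0.997129
Stock lattice S(k, i) with i counting down-moves:
  k=0: S(0,0) = 1.1000
  k=1: S(1,0) = 1.2496; S(1,1) = 0.9683
  k=2: S(2,0) = 1.4195; S(2,1) = 1.1000; S(2,2) = 0.8524
  k=3: S(3,0) = 1.6125; S(3,1) = 1.2496; S(3,2) = 0.9683; S(3,3) = 0.7504
  k=4: S(4,0) = 1.8318; S(4,1) = 1.4195; S(4,2) = 1.1000; S(4,3) = 0.8524; S(4,4) = 0.6605
Terminal payoffs V(N, i) = max(S_T - K, 0):
  V(4,0) = 0.621820; V(4,1) = 0.209508; V(4,2) = 0.000000; V(4,3) = 0.000000; V(4,4) = 0.000000
Backward induction: V(k, i) = exp(-r*dt) * [p * V(k+1, i) + (1-p) * V(k+1, i+1)].
  V(3,0) = exp(-r*dt) * [p*0.621820 + (1-p)*0.209508] = 0.406013
  V(3,1) = exp(-r*dt) * [p*0.209508 + (1-p)*0.000000] = 0.100156
  V(3,2) = exp(-r*dt) * [p*0.000000 + (1-p)*0.000000] = 0.000000
  V(3,3) = exp(-r*dt) * [p*0.000000 + (1-p)*0.000000] = 0.000000
  V(2,0) = exp(-r*dt) * [p*0.406013 + (1-p)*0.100156] = 0.246084
  V(2,1) = exp(-r*dt) * [p*0.100156 + (1-p)*0.000000] = 0.047880
  V(2,2) = exp(-r*dt) * [p*0.000000 + (1-p)*0.000000] = 0.000000
  V(1,0) = exp(-r*dt) * [p*0.246084 + (1-p)*0.047880] = 0.142494
  V(1,1) = exp(-r*dt) * [p*0.047880 + (1-p)*0.000000] = 0.022889
  V(0,0) = exp(-r*dt) * [p*0.142494 + (1-p)*0.022889] = 0.080001

Answer: Price = V(0,0) = 0.0800


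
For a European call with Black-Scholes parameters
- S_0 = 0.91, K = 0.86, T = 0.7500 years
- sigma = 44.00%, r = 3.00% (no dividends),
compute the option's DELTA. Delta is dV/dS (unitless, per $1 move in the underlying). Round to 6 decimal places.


Answer: Delta = 0.654640

Derivation:
d1 = 0.3978788655; d2 = 0.0168276878
phi(d1) = 0.3685819039; exp(-qT) = 1.0000000000; exp(-rT) = 0.9777512372
N(d1) = 0.6546402602
Delta = exp(-qT) * N(d1) = 1.0000000000 * 0.6546402602 = 0.654640


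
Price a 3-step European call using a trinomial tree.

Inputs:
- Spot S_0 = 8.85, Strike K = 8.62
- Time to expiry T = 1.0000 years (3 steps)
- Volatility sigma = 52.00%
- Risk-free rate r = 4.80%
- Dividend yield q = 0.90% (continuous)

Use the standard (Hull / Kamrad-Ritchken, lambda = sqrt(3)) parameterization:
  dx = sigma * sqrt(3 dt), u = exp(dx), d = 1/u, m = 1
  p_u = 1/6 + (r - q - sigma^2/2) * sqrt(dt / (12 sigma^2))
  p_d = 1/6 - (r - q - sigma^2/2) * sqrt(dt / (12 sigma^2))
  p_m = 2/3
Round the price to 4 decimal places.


dt = T/N = 0.333333; dx = sigma*sqrt(3*dt) = 0.520000
u = exp(dx) = 1.682028; d = 1/u = 0.594521
p_u = 0.135833, p_m = 0.666667, p_d = 0.197500
Discount per step: exp(-r*dt) = 0.984127
Stock lattice S(k, j) with j the centered position index:
  k=0: S(0,+0) = 8.8500
  k=1: S(1,-1) = 5.2615; S(1,+0) = 8.8500; S(1,+1) = 14.8859
  k=2: S(2,-2) = 3.1281; S(2,-1) = 5.2615; S(2,+0) = 8.8500; S(2,+1) = 14.8859; S(2,+2) = 25.0386
  k=3: S(3,-3) = 1.8597; S(3,-2) = 3.1281; S(3,-1) = 5.2615; S(3,+0) = 8.8500; S(3,+1) = 14.8859; S(3,+2) = 25.0386; S(3,+3) = 42.1156
Terminal payoffs V(N, j) = max(S_T - K, 0):
  V(3,-3) = 0.000000; V(3,-2) = 0.000000; V(3,-1) = 0.000000; V(3,+0) = 0.230000; V(3,+1) = 6.265945; V(3,+2) = 16.418571; V(3,+3) = 33.495568
Backward induction: V(k, j) = exp(-r*dt) * [p_u * V(k+1, j+1) + p_m * V(k+1, j) + p_d * V(k+1, j-1)]
  V(2,-2) = exp(-r*dt) * [p_u*0.000000 + p_m*0.000000 + p_d*0.000000] = 0.000000
  V(2,-1) = exp(-r*dt) * [p_u*0.230000 + p_m*0.000000 + p_d*0.000000] = 0.030746
  V(2,+0) = exp(-r*dt) * [p_u*6.265945 + p_m*0.230000 + p_d*0.000000] = 0.988514
  V(2,+1) = exp(-r*dt) * [p_u*16.418571 + p_m*6.265945 + p_d*0.230000] = 6.350486
  V(2,+2) = exp(-r*dt) * [p_u*33.495568 + p_m*16.418571 + p_d*6.265945] = 16.467454
  V(1,-1) = exp(-r*dt) * [p_u*0.988514 + p_m*0.030746 + p_d*0.000000] = 0.152314
  V(1,+0) = exp(-r*dt) * [p_u*6.350486 + p_m*0.988514 + p_d*0.030746] = 1.503441
  V(1,+1) = exp(-r*dt) * [p_u*16.467454 + p_m*6.350486 + p_d*0.988514] = 6.559915
  V(0,+0) = exp(-r*dt) * [p_u*6.559915 + p_m*1.503441 + p_d*0.152314] = 1.892901

Answer: Price = V(0,0) = 1.8929


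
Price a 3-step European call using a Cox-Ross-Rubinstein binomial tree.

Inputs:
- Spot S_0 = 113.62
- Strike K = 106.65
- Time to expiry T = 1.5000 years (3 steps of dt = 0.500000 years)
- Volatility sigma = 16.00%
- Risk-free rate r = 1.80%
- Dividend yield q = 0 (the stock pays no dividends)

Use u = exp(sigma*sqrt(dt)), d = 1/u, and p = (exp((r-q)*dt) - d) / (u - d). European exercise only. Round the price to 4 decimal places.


dt = T/N = 0.500000
u = exp(sigma*sqrt(dt)) = 1.119785; d = 1/u = 0.893028
p = (exp((r-q)*dt) - d) / (u - d) = 0.511615
Discount per step: exp(-r*dt) = 0.991040
Stock lattice S(k, i) with i counting down-moves:
  k=0: S(0,0) = 113.6200
  k=1: S(1,0) = 127.2300; S(1,1) = 101.4659
  k=2: S(2,0) = 142.4703; S(2,1) = 113.6200; S(2,2) = 90.6119
  k=3: S(3,0) = 159.5362; S(3,1) = 127.2300; S(3,2) = 101.4659; S(3,3) = 80.9190
Terminal payoffs V(N, i) = max(S_T - K, 0):
  V(3,0) = 52.886191; V(3,1) = 20.580020; V(3,2) = 0.000000; V(3,3) = 0.000000
Backward induction: V(k, i) = exp(-r*dt) * [p * V(k+1, i) + (1-p) * V(k+1, i+1)].
  V(2,0) = exp(-r*dt) * [p*52.886191 + (1-p)*20.580020] = 36.775866
  V(2,1) = exp(-r*dt) * [p*20.580020 + (1-p)*0.000000] = 10.434711
  V(2,2) = exp(-r*dt) * [p*0.000000 + (1-p)*0.000000] = 0.000000
  V(1,0) = exp(-r*dt) * [p*36.775866 + (1-p)*10.434711] = 23.697007
  V(1,1) = exp(-r*dt) * [p*10.434711 + (1-p)*0.000000] = 5.290724
  V(0,0) = exp(-r*dt) * [p*23.697007 + (1-p)*5.290724] = 14.575880

Answer: Price = V(0,0) = 14.5759


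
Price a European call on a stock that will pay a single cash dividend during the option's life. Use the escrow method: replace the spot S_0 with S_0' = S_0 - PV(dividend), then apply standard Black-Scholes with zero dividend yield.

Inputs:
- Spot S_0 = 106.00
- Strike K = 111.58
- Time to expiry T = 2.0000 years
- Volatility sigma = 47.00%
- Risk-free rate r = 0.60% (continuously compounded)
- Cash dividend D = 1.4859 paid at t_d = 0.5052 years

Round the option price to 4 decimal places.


PV(D) = D * exp(-r * t_d) = 1.4859 * 0.99697339 = 1.48140276
S_0' = S_0 - PV(D) = 106.0000 - 1.48140276 = 104.51859724
d1 = (ln(S_0'/K) + (r + sigma^2/2)*T) / (sigma*sqrt(T)) = 0.25203572
d2 = d1 - sigma*sqrt(T) = -0.41264465
exp(-rT) = 0.98807171
N(d1) = 0.59949327; N(d2) = 0.33993349
C = S_0' * N(d1) - K * exp(-rT) * N(d2) = 104.51859724 * 0.59949327 - 111.5800 * 0.98807171 * 0.33993349 = 25.1809

Answer: Price = 25.1809


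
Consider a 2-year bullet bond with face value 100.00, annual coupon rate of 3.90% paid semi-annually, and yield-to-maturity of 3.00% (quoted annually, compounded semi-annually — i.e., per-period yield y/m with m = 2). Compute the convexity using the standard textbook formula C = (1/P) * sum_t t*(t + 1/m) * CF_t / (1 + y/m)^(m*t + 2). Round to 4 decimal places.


Answer: Convexity = 4.6720

Derivation:
Coupon per period c = face * coupon_rate / m = 1.950000
Periods per year m = 2; per-period yield y/m = 0.015000
Number of cashflows N = 4
Cashflows (t years, CF_t, discount factor 1/(1+y/m)^(m*t), PV):
  t = 0.5000: CF_t = 1.950000, DF = 0.985222, PV = 1.921182
  t = 1.0000: CF_t = 1.950000, DF = 0.970662, PV = 1.892790
  t = 1.5000: CF_t = 1.950000, DF = 0.956317, PV = 1.864818
  t = 2.0000: CF_t = 101.950000, DF = 0.942184, PV = 96.055682
Price P = sum_t PV_t = 101.734473
Convexity numerator sum_t t*(t + 1/m) * CF_t / (1+y/m)^(m*t + 2):
  t = 0.5000: term = 0.932409
  t = 1.0000: term = 2.755889
  t = 1.5000: term = 5.430323
  t = 2.0000: term = 466.187883
Convexity = (1/P) * sum = 475.306503 / 101.734473 = 4.672030


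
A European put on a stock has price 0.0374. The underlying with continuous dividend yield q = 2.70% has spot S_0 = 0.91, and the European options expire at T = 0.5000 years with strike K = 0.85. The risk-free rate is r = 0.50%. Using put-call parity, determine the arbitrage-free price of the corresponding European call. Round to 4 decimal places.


Answer: Call price = 0.0873

Derivation:
Put-call parity: C - P = S_0 * exp(-qT) - K * exp(-rT).
S_0 * exp(-qT) = 0.9100 * 0.98659072 = 0.89779755
K * exp(-rT) = 0.8500 * 0.99750312 = 0.84787765
C = P + S*exp(-qT) - K*exp(-rT)
C = 0.0374 + 0.89779755 - 0.84787765 = 0.0873


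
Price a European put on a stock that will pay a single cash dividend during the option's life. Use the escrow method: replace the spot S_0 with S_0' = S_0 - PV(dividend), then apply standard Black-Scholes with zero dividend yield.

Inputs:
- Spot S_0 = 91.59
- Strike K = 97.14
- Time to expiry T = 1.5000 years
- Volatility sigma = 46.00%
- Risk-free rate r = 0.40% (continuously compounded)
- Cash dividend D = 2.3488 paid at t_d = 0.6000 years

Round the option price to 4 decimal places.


Answer: Price = 24.4593

Derivation:
PV(D) = D * exp(-r * t_d) = 2.3488 * 0.99760288 = 2.34316964
S_0' = S_0 - PV(D) = 91.5900 - 2.34316964 = 89.24683036
d1 = (ln(S_0'/K) + (r + sigma^2/2)*T) / (sigma*sqrt(T)) = 0.14191539
d2 = d1 - sigma*sqrt(T) = -0.42146725
exp(-rT) = 0.99401796
N(-d1) = 0.44357342; N(-d2) = 0.66329304
P = K * exp(-rT) * N(-d2) - S_0' * N(-d1) = 97.1400 * 0.99401796 * 0.66329304 - 89.24683036 * 0.44357342 = 24.4593


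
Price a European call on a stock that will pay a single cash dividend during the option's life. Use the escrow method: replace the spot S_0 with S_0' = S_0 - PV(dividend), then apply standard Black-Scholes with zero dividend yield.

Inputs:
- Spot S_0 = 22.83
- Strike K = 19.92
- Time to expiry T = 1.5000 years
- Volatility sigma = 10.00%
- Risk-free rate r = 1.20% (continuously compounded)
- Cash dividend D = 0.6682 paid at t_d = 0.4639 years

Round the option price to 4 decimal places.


Answer: Price = 2.8055

Derivation:
PV(D) = D * exp(-r * t_d) = 0.6682 * 0.99444867 = 0.66449060
S_0' = S_0 - PV(D) = 22.8300 - 0.66449060 = 22.16550940
d1 = (ln(S_0'/K) + (r + sigma^2/2)*T) / (sigma*sqrt(T)) = 1.08033274
d2 = d1 - sigma*sqrt(T) = 0.95785825
exp(-rT) = 0.98216103
N(d1) = 0.86000298; N(d2) = 0.83093288
C = S_0' * N(d1) - K * exp(-rT) * N(d2) = 22.16550940 * 0.86000298 - 19.9200 * 0.98216103 * 0.83093288 = 2.8055


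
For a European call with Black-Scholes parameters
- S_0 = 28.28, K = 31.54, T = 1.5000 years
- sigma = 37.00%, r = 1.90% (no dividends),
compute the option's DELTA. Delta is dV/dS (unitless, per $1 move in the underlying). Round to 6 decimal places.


Answer: Delta = 0.519425

Derivation:
d1 = 0.0487101106; d2 = -0.4044454919
phi(d1) = 0.3984692809; exp(-qT) = 1.0000000000; exp(-rT) = 0.9719022941
N(d1) = 0.5194248408
Delta = exp(-qT) * N(d1) = 1.0000000000 * 0.5194248408 = 0.519425


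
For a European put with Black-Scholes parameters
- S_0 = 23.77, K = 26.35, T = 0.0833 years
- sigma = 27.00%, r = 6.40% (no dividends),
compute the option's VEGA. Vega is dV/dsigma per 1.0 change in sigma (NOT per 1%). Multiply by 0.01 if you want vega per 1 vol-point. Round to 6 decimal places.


d1 = -1.2149431848; d2 = -1.2928698812
phi(d1) = 0.1907136855; exp(-qT) = 1.0000000000; exp(-rT) = 0.9946829856
Vega = S * exp(-qT) * phi(d1) * sqrt(T) = 23.7700 * 1.0000000000 * 0.1907136855 * 0.2886173938 = 1.308379

Answer: Vega = 1.308379


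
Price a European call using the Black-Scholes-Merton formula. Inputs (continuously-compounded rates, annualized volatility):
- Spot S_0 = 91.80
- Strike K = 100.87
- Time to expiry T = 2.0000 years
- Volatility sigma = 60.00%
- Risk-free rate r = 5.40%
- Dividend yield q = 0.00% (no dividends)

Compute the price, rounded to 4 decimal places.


Answer: Price = 30.5934

Derivation:
d1 = (ln(S/K) + (r - q + 0.5*sigma^2) * T) / (sigma * sqrt(T)) = 0.44050365
d2 = d1 - sigma * sqrt(T) = -0.40802449
exp(-rT) = 0.89762760; exp(-qT) = 1.00000000
C = S_0 * exp(-qT) * N(d1) - K * exp(-rT) * N(d2)
N(d1) = 0.67021381; N(d2) = 0.34162785
C = 91.8000 * 1.00000000 * 0.67021381 - 100.8700 * 0.89762760 * 0.34162785 = 30.5934


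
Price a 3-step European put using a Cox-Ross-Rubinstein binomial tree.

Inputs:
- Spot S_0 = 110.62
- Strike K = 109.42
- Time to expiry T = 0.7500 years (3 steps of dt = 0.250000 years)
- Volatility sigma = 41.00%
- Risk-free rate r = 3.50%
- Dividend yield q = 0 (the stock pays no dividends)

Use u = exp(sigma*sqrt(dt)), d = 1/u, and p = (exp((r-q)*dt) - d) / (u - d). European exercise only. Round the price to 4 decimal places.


dt = T/N = 0.250000
u = exp(sigma*sqrt(dt)) = 1.227525; d = 1/u = 0.814647
p = (exp((r-q)*dt) - d) / (u - d) = 0.470214
Discount per step: exp(-r*dt) = 0.991288
Stock lattice S(k, i) with i counting down-moves:
  k=0: S(0,0) = 110.6200
  k=1: S(1,0) = 135.7888; S(1,1) = 90.1163
  k=2: S(2,0) = 166.6842; S(2,1) = 110.6200; S(2,2) = 73.4130
  k=3: S(3,0) = 204.6090; S(3,1) = 135.7888; S(3,2) = 90.1163; S(3,3) = 59.8057
Terminal payoffs V(N, i) = max(K - S_T, 0):
  V(3,0) = 0.000000; V(3,1) = 0.000000; V(3,2) = 19.303714; V(3,3) = 49.614304
Backward induction: V(k, i) = exp(-r*dt) * [p * V(k+1, i) + (1-p) * V(k+1, i+1)].
  V(2,0) = exp(-r*dt) * [p*0.000000 + (1-p)*0.000000] = 0.000000
  V(2,1) = exp(-r*dt) * [p*0.000000 + (1-p)*19.303714] = 10.137735
  V(2,2) = exp(-r*dt) * [p*19.303714 + (1-p)*49.614304] = 35.053761
  V(1,0) = exp(-r*dt) * [p*0.000000 + (1-p)*10.137735] = 5.324036
  V(1,1) = exp(-r*dt) * [p*10.137735 + (1-p)*35.053761] = 23.134570
  V(0,0) = exp(-r*dt) * [p*5.324036 + (1-p)*23.134570] = 14.631215

Answer: Price = V(0,0) = 14.6312


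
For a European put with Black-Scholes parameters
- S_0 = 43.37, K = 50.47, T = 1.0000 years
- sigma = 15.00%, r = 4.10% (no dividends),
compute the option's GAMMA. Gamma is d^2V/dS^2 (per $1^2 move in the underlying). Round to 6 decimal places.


d1 = -0.6624076167; d2 = -0.8124076167
phi(d1) = 0.3203534189; exp(-qT) = 1.0000000000; exp(-rT) = 0.9598291299
Gamma = exp(-qT) * phi(d1) / (S * sigma * sqrt(T)) = 1.0000000000 * 0.3203534189 / (43.3700 * 0.1500 * 1.0000000000) = 0.049243

Answer: Gamma = 0.049243


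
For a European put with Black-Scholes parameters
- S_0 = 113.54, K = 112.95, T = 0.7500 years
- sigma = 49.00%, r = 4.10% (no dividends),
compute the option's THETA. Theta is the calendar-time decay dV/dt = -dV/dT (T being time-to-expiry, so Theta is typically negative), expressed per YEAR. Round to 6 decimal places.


d1 = 0.2969169978; d2 = -0.1274354500
phi(d1) = 0.3817389103; exp(-qT) = 1.0000000000; exp(-rT) = 0.9697179723
Theta = -S*exp(-qT)*phi(d1)*sigma/(2*sqrt(T)) + r*K*exp(-rT)*N(-d2) - q*S*exp(-qT)*N(-d1)
N(-d1) = 0.3832649393; N(-d2) = 0.5507021201; sqrt(T) = 0.8660254038
Term 1 = -113.5400 * 1.0000000000 * 0.3817389103 * 0.4900 / (2 * 0.8660254038) = -12.2617024199
Term 2 = 0.0410 * 112.9500 * 0.9697179723 * 0.5507021201 = 2.4730465157
Term 3 = 0 (no dividend yield, q = 0)
Theta = -12.2617024199 + (2.4730465157) + (0.0000000000) = -9.788656

Answer: Theta = -9.788656


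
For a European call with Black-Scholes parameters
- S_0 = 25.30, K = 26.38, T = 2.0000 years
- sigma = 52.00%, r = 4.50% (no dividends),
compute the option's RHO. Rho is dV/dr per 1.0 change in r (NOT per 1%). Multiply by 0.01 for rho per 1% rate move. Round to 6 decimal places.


Answer: Rho = 18.384323

Derivation:
d1 = 0.4332365037; d2 = -0.3021545487
phi(d1) = 0.3632058712; exp(-qT) = 1.0000000000; exp(-rT) = 0.9139311853
N(d2) = 0.3812671253
Rho = K*T*exp(-rT)*N(d2) = 26.3800 * 2.0000 * 0.9139311853 * 0.3812671253 = 18.384323


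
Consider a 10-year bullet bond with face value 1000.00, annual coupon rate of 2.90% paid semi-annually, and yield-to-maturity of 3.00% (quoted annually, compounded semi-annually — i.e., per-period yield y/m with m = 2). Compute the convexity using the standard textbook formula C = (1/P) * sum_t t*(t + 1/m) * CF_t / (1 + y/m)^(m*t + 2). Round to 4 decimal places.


Coupon per period c = face * coupon_rate / m = 14.500000
Periods per year m = 2; per-period yield y/m = 0.015000
Number of cashflows N = 20
Cashflows (t years, CF_t, discount factor 1/(1+y/m)^(m*t), PV):
  t = 0.5000: CF_t = 14.500000, DF = 0.985222, PV = 14.285714
  t = 1.0000: CF_t = 14.500000, DF = 0.970662, PV = 14.074595
  t = 1.5000: CF_t = 14.500000, DF = 0.956317, PV = 13.866596
  t = 2.0000: CF_t = 14.500000, DF = 0.942184, PV = 13.661671
  t = 2.5000: CF_t = 14.500000, DF = 0.928260, PV = 13.459775
  t = 3.0000: CF_t = 14.500000, DF = 0.914542, PV = 13.260862
  t = 3.5000: CF_t = 14.500000, DF = 0.901027, PV = 13.064888
  t = 4.0000: CF_t = 14.500000, DF = 0.887711, PV = 12.871811
  t = 4.5000: CF_t = 14.500000, DF = 0.874592, PV = 12.681587
  t = 5.0000: CF_t = 14.500000, DF = 0.861667, PV = 12.494175
  t = 5.5000: CF_t = 14.500000, DF = 0.848933, PV = 12.309532
  t = 6.0000: CF_t = 14.500000, DF = 0.836387, PV = 12.127618
  t = 6.5000: CF_t = 14.500000, DF = 0.824027, PV = 11.948392
  t = 7.0000: CF_t = 14.500000, DF = 0.811849, PV = 11.771815
  t = 7.5000: CF_t = 14.500000, DF = 0.799852, PV = 11.597847
  t = 8.0000: CF_t = 14.500000, DF = 0.788031, PV = 11.426450
  t = 8.5000: CF_t = 14.500000, DF = 0.776385, PV = 11.257586
  t = 9.0000: CF_t = 14.500000, DF = 0.764912, PV = 11.091218
  t = 9.5000: CF_t = 14.500000, DF = 0.753607, PV = 10.927308
  t = 10.0000: CF_t = 1014.500000, DF = 0.742470, PV = 753.236239
Price P = sum_t PV_t = 991.415681
Convexity numerator sum_t t*(t + 1/m) * CF_t / (1+y/m)^(m*t + 2):
  t = 0.5000: term = 6.933298
  t = 1.0000: term = 20.492507
  t = 1.5000: term = 40.379324
  t = 2.0000: term = 66.304309
  t = 2.5000: term = 97.986663
  t = 3.0000: term = 135.154019
  t = 3.5000: term = 177.542225
  t = 4.0000: term = 224.895147
  t = 4.5000: term = 276.964467
  t = 5.0000: term = 333.509484
  t = 5.5000: term = 394.296927
  t = 6.0000: term = 459.100766
  t = 6.5000: term = 527.702030
  t = 7.0000: term = 599.888629
  t = 7.5000: term = 675.455177
  t = 8.0000: term = 754.202824
  t = 8.5000: term = 835.939091
  t = 9.0000: term = 920.477701
  t = 9.5000: term = 1007.638425
  t = 10.0000: term = 76769.448543
Convexity = (1/P) * sum = 84324.311558 / 991.415681 = 85.054446

Answer: Convexity = 85.0544


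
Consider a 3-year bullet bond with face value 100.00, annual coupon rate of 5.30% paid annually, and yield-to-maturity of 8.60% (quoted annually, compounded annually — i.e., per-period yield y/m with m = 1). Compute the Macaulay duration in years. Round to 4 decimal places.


Answer: Macaulay duration = 2.8444 years

Derivation:
Coupon per period c = face * coupon_rate / m = 5.300000
Periods per year m = 1; per-period yield y/m = 0.086000
Number of cashflows N = 3
Cashflows (t years, CF_t, discount factor 1/(1+y/m)^(m*t), PV):
  t = 1.0000: CF_t = 5.300000, DF = 0.920810, PV = 4.880295
  t = 2.0000: CF_t = 5.300000, DF = 0.847892, PV = 4.493826
  t = 3.0000: CF_t = 105.300000, DF = 0.780747, PV = 82.212697
Price P = sum_t PV_t = 91.586817
Macaulay numerator sum_t t * PV_t:
  t * PV_t at t = 1.0000: 4.880295
  t * PV_t at t = 2.0000: 8.987651
  t * PV_t at t = 3.0000: 246.638091
Macaulay duration D = (sum_t t * PV_t) / P = 260.506037 / 91.586817 = 2.844362


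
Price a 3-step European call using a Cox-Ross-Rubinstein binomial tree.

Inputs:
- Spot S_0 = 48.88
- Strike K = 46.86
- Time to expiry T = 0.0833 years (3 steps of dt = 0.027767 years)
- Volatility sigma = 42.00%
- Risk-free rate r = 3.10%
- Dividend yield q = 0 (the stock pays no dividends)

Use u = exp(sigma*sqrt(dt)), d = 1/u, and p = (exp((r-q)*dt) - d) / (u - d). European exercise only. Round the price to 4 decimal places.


Answer: Price = V(0,0) = 3.5968

Derivation:
dt = T/N = 0.027767
u = exp(sigma*sqrt(dt)) = 1.072493; d = 1/u = 0.932407
p = (exp((r-q)*dt) - d) / (u - d) = 0.488658
Discount per step: exp(-r*dt) = 0.999140
Stock lattice S(k, i) with i counting down-moves:
  k=0: S(0,0) = 48.8800
  k=1: S(1,0) = 52.4235; S(1,1) = 45.5760
  k=2: S(2,0) = 56.2238; S(2,1) = 48.8800; S(2,2) = 42.4954
  k=3: S(3,0) = 60.2997; S(3,1) = 52.4235; S(3,2) = 45.5760; S(3,3) = 39.6230
Terminal payoffs V(N, i) = max(S_T - K, 0):
  V(3,0) = 13.439651; V(3,1) = 5.563466; V(3,2) = 0.000000; V(3,3) = 0.000000
Backward induction: V(k, i) = exp(-r*dt) * [p * V(k+1, i) + (1-p) * V(k+1, i+1)].
  V(2,0) = exp(-r*dt) * [p*13.439651 + (1-p)*5.563466] = 9.404127
  V(2,1) = exp(-r*dt) * [p*5.563466 + (1-p)*0.000000] = 2.716292
  V(2,2) = exp(-r*dt) * [p*0.000000 + (1-p)*0.000000] = 0.000000
  V(1,0) = exp(-r*dt) * [p*9.404127 + (1-p)*2.716292] = 5.979206
  V(1,1) = exp(-r*dt) * [p*2.716292 + (1-p)*0.000000] = 1.326195
  V(0,0) = exp(-r*dt) * [p*5.979206 + (1-p)*1.326195] = 3.596828


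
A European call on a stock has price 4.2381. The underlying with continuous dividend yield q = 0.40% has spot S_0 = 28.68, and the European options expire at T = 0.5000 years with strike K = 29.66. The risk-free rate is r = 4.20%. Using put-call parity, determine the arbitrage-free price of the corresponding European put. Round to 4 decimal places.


Put-call parity: C - P = S_0 * exp(-qT) - K * exp(-rT).
S_0 * exp(-qT) = 28.6800 * 0.99800200 = 28.62269732
K * exp(-rT) = 29.6600 * 0.97921896 = 29.04363449
P = C - S*exp(-qT) + K*exp(-rT)
P = 4.2381 - 28.62269732 + 29.04363449 = 4.6590

Answer: Put price = 4.6590


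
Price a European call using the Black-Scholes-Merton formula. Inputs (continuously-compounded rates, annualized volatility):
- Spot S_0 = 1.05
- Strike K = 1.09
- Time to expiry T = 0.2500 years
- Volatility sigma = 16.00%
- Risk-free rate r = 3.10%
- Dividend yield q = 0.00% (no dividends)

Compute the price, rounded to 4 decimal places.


Answer: Price = 0.0205

Derivation:
d1 = (ln(S/K) + (r - q + 0.5*sigma^2) * T) / (sigma * sqrt(T)) = -0.33046915
d2 = d1 - sigma * sqrt(T) = -0.41046915
exp(-rT) = 0.99227995; exp(-qT) = 1.00000000
C = S_0 * exp(-qT) * N(d1) - K * exp(-rT) * N(d2)
N(d1) = 0.37052275; N(d2) = 0.34073091
C = 1.0500 * 1.00000000 * 0.37052275 - 1.0900 * 0.99227995 * 0.34073091 = 0.0205


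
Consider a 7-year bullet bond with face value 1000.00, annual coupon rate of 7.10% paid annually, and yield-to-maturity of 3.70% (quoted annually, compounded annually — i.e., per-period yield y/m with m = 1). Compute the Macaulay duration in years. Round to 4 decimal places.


Coupon per period c = face * coupon_rate / m = 71.000000
Periods per year m = 1; per-period yield y/m = 0.037000
Number of cashflows N = 7
Cashflows (t years, CF_t, discount factor 1/(1+y/m)^(m*t), PV):
  t = 1.0000: CF_t = 71.000000, DF = 0.964320, PV = 68.466731
  t = 2.0000: CF_t = 71.000000, DF = 0.929913, PV = 66.023849
  t = 3.0000: CF_t = 71.000000, DF = 0.896734, PV = 63.668128
  t = 4.0000: CF_t = 71.000000, DF = 0.864739, PV = 61.396459
  t = 5.0000: CF_t = 71.000000, DF = 0.833885, PV = 59.205843
  t = 6.0000: CF_t = 71.000000, DF = 0.804132, PV = 57.093387
  t = 7.0000: CF_t = 1071.000000, DF = 0.775441, PV = 830.497207
Price P = sum_t PV_t = 1206.351603
Macaulay numerator sum_t t * PV_t:
  t * PV_t at t = 1.0000: 68.466731
  t * PV_t at t = 2.0000: 132.047697
  t * PV_t at t = 3.0000: 191.004383
  t * PV_t at t = 4.0000: 245.585835
  t * PV_t at t = 5.0000: 296.029213
  t * PV_t at t = 6.0000: 342.560324
  t * PV_t at t = 7.0000: 5813.480447
Macaulay duration D = (sum_t t * PV_t) / P = 7089.174632 / 1206.351603 = 5.876541

Answer: Macaulay duration = 5.8765 years


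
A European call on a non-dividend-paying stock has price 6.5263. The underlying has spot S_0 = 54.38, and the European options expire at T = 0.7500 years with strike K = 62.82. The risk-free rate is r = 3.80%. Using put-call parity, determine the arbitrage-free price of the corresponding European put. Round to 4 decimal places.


Put-call parity: C - P = S_0 * exp(-qT) - K * exp(-rT).
S_0 * exp(-qT) = 54.3800 * 1.00000000 = 54.38000000
K * exp(-rT) = 62.8200 * 0.97190229 = 61.05490212
P = C - S*exp(-qT) + K*exp(-rT)
P = 6.5263 - 54.38000000 + 61.05490212 = 13.2012

Answer: Put price = 13.2012


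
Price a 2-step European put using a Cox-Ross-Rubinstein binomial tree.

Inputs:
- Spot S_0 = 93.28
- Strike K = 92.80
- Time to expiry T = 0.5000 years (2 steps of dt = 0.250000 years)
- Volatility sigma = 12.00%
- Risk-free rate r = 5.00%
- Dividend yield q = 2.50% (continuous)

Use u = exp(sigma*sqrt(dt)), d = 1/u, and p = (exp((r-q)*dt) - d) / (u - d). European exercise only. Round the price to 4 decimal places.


dt = T/N = 0.250000
u = exp(sigma*sqrt(dt)) = 1.061837; d = 1/u = 0.941765
p = (exp((r-q)*dt) - d) / (u - d) = 0.537220
Discount per step: exp(-r*dt) = 0.987578
Stock lattice S(k, i) with i counting down-moves:
  k=0: S(0,0) = 93.2800
  k=1: S(1,0) = 99.0481; S(1,1) = 87.8478
  k=2: S(2,0) = 105.1729; S(2,1) = 93.2800; S(2,2) = 82.7319
Terminal payoffs V(N, i) = max(K - S_T, 0):
  V(2,0) = 0.000000; V(2,1) = 0.000000; V(2,2) = 10.068062
Backward induction: V(k, i) = exp(-r*dt) * [p * V(k+1, i) + (1-p) * V(k+1, i+1)].
  V(1,0) = exp(-r*dt) * [p*0.000000 + (1-p)*0.000000] = 0.000000
  V(1,1) = exp(-r*dt) * [p*0.000000 + (1-p)*10.068062] = 4.601423
  V(0,0) = exp(-r*dt) * [p*0.000000 + (1-p)*4.601423] = 2.102996

Answer: Price = V(0,0) = 2.1030


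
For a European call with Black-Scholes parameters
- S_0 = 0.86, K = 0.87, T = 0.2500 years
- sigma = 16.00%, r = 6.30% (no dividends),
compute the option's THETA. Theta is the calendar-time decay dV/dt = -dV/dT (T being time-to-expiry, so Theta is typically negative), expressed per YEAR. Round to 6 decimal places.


Answer: Theta = -0.081904

Derivation:
d1 = 0.0923647200; d2 = 0.0123647200
phi(d1) = 0.3972441683; exp(-qT) = 1.0000000000; exp(-rT) = 0.9843733826
Theta = -S*exp(-qT)*phi(d1)*sigma/(2*sqrt(T)) - r*K*exp(-rT)*N(d2) + q*S*exp(-qT)*N(d1)
N(d1) = 0.5367958655; N(d2) = 0.5049326839; sqrt(T) = 0.5000000000
Term 1 = -0.8600 * 1.0000000000 * 0.3972441683 * 0.1600 / (2 * 0.5000000000) = -0.0546607976
Term 2 = -0.0630 * 0.8700 * 0.9843733826 * 0.5049326839 = -0.0272428881
Term 3 = 0 (no dividend yield, q = 0)
Theta = -0.0546607976 + (-0.0272428881) + (0.0000000000) = -0.081904


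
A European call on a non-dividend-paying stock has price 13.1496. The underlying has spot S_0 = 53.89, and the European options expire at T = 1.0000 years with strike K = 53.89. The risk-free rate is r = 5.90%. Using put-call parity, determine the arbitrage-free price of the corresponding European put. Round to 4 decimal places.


Answer: Put price = 10.0621

Derivation:
Put-call parity: C - P = S_0 * exp(-qT) - K * exp(-rT).
S_0 * exp(-qT) = 53.8900 * 1.00000000 = 53.89000000
K * exp(-rT) = 53.8900 * 0.94270677 = 50.80246779
P = C - S*exp(-qT) + K*exp(-rT)
P = 13.1496 - 53.89000000 + 50.80246779 = 10.0621


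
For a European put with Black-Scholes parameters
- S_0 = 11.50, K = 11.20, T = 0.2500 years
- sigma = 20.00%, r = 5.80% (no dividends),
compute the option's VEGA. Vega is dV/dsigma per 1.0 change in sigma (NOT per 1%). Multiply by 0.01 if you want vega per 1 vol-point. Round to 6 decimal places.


d1 = 0.4593325707; d2 = 0.3593325707
phi(d1) = 0.3590004136; exp(-qT) = 1.0000000000; exp(-rT) = 0.9856046187
Vega = S * exp(-qT) * phi(d1) * sqrt(T) = 11.5000 * 1.0000000000 * 0.3590004136 * 0.5000000000 = 2.064252

Answer: Vega = 2.064252


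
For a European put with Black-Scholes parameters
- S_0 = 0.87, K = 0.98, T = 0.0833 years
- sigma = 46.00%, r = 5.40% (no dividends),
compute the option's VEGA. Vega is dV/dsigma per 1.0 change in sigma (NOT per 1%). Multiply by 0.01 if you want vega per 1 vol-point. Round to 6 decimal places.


Answer: Vega = 0.072944

Derivation:
d1 = -0.7965112463; d2 = -0.9292752474
phi(d1) = 0.2904994442; exp(-qT) = 1.0000000000; exp(-rT) = 0.9955119017
Vega = S * exp(-qT) * phi(d1) * sqrt(T) = 0.8700 * 1.0000000000 * 0.2904994442 * 0.2886173938 = 0.072944


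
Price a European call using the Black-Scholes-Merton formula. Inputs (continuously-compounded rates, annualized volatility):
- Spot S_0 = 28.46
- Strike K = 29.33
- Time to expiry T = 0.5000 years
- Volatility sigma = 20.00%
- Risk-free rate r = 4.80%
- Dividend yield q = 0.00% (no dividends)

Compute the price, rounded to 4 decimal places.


Answer: Price = 1.5235

Derivation:
d1 = (ln(S/K) + (r - q + 0.5*sigma^2) * T) / (sigma * sqrt(T)) = 0.02749733
d2 = d1 - sigma * sqrt(T) = -0.11392403
exp(-rT) = 0.97628571; exp(-qT) = 1.00000000
C = S_0 * exp(-qT) * N(d1) - K * exp(-rT) * N(d2)
N(d1) = 0.51096847; N(d2) = 0.45464901
C = 28.4600 * 1.00000000 * 0.51096847 - 29.3300 * 0.97628571 * 0.45464901 = 1.5235


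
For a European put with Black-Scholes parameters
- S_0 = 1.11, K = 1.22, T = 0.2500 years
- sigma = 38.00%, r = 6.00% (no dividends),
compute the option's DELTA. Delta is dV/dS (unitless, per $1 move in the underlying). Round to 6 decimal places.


Answer: Delta = -0.626794

Derivation:
d1 = -0.3233728601; d2 = -0.5133728601
phi(d1) = 0.3786194998; exp(-qT) = 1.0000000000; exp(-rT) = 0.9851119396
N(-d1) = 0.6267935596
Delta = -exp(-qT) * N(-d1) = -1.0000000000 * 0.6267935596 = -0.626794


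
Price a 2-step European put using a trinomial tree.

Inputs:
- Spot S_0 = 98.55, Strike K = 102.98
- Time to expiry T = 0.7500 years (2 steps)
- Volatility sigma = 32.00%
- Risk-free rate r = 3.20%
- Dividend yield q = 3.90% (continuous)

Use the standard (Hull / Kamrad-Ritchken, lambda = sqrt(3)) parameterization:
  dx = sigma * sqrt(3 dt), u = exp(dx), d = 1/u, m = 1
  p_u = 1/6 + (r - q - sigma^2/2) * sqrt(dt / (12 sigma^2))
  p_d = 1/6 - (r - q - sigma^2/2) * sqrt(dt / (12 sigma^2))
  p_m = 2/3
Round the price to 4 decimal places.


dt = T/N = 0.375000; dx = sigma*sqrt(3*dt) = 0.339411
u = exp(dx) = 1.404121; d = 1/u = 0.712189
p_u = 0.134515, p_m = 0.666667, p_d = 0.198818
Discount per step: exp(-r*dt) = 0.988072
Stock lattice S(k, j) with j the centered position index:
  k=0: S(0,+0) = 98.5500
  k=1: S(1,-1) = 70.1863; S(1,+0) = 98.5500; S(1,+1) = 138.3761
  k=2: S(2,-2) = 49.9859; S(2,-1) = 70.1863; S(2,+0) = 98.5500; S(2,+1) = 138.3761; S(2,+2) = 194.2967
Terminal payoffs V(N, j) = max(K - S_T, 0):
  V(2,-2) = 52.994072; V(2,-1) = 32.793725; V(2,+0) = 4.430000; V(2,+1) = 0.000000; V(2,+2) = 0.000000
Backward induction: V(k, j) = exp(-r*dt) * [p_u * V(k+1, j+1) + p_m * V(k+1, j) + p_d * V(k+1, j-1)]
  V(1,-1) = exp(-r*dt) * [p_u*4.430000 + p_m*32.793725 + p_d*52.994072] = 32.600990
  V(1,+0) = exp(-r*dt) * [p_u*0.000000 + p_m*4.430000 + p_d*32.793725] = 9.360313
  V(1,+1) = exp(-r*dt) * [p_u*0.000000 + p_m*0.000000 + p_d*4.430000] = 0.870257
  V(0,+0) = exp(-r*dt) * [p_u*0.870257 + p_m*9.360313 + p_d*32.600990] = 12.685787

Answer: Price = V(0,0) = 12.6858


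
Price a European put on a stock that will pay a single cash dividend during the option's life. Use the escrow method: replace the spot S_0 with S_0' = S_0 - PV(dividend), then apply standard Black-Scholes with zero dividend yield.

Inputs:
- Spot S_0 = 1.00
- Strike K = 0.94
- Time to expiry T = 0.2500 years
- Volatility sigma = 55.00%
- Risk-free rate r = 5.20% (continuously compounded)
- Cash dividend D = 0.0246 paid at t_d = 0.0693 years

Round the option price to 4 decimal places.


Answer: Price = 0.0820

Derivation:
PV(D) = D * exp(-r * t_d) = 0.0246 * 0.99640289 = 0.02451151
S_0' = S_0 - PV(D) = 1.0000 - 0.02451151 = 0.97548849
d1 = (ln(S_0'/K) + (r + sigma^2/2)*T) / (sigma*sqrt(T)) = 0.31953085
d2 = d1 - sigma*sqrt(T) = 0.04453085
exp(-rT) = 0.98708414
N(-d1) = 0.37466200; N(-d2) = 0.48224063
P = K * exp(-rT) * N(-d2) - S_0' * N(-d1) = 0.9400 * 0.98708414 * 0.48224063 - 0.97548849 * 0.37466200 = 0.0820


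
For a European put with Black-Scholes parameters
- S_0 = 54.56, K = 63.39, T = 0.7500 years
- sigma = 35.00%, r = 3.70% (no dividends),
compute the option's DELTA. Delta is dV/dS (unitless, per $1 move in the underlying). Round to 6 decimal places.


d1 = -0.2517828046; d2 = -0.5548916959
phi(d1) = 0.3864952026; exp(-qT) = 1.0000000000; exp(-rT) = 0.9726314943
N(-d1) = 0.5993955254
Delta = -exp(-qT) * N(-d1) = -1.0000000000 * 0.5993955254 = -0.599396

Answer: Delta = -0.599396


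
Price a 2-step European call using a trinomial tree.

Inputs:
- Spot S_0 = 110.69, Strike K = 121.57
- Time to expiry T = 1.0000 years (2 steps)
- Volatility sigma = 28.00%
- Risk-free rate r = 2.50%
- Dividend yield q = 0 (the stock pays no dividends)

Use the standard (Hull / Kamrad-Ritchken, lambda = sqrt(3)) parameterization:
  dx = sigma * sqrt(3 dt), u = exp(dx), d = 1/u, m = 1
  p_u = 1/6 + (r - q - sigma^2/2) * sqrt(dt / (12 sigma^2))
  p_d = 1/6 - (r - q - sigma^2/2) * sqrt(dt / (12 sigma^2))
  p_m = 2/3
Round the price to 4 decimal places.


Answer: Price = V(0,0) = 9.3328

Derivation:
dt = T/N = 0.500000; dx = sigma*sqrt(3*dt) = 0.342929
u = exp(dx) = 1.409068; d = 1/u = 0.709689
p_u = 0.156315, p_m = 0.666667, p_d = 0.177019
Discount per step: exp(-r*dt) = 0.987578
Stock lattice S(k, j) with j the centered position index:
  k=0: S(0,+0) = 110.6900
  k=1: S(1,-1) = 78.5555; S(1,+0) = 110.6900; S(1,+1) = 155.9697
  k=2: S(2,-2) = 55.7499; S(2,-1) = 78.5555; S(2,+0) = 110.6900; S(2,+1) = 155.9697; S(2,+2) = 219.7720
Terminal payoffs V(N, j) = max(S_T - K, 0):
  V(2,-2) = 0.000000; V(2,-1) = 0.000000; V(2,+0) = 0.000000; V(2,+1) = 34.399748; V(2,+2) = 98.201996
Backward induction: V(k, j) = exp(-r*dt) * [p_u * V(k+1, j+1) + p_m * V(k+1, j) + p_d * V(k+1, j-1)]
  V(1,-1) = exp(-r*dt) * [p_u*0.000000 + p_m*0.000000 + p_d*0.000000] = 0.000000
  V(1,+0) = exp(-r*dt) * [p_u*34.399748 + p_m*0.000000 + p_d*0.000000] = 5.310388
  V(1,+1) = exp(-r*dt) * [p_u*98.201996 + p_m*34.399748 + p_d*0.000000] = 37.808010
  V(0,+0) = exp(-r*dt) * [p_u*37.808010 + p_m*5.310388 + p_d*0.000000] = 9.332813


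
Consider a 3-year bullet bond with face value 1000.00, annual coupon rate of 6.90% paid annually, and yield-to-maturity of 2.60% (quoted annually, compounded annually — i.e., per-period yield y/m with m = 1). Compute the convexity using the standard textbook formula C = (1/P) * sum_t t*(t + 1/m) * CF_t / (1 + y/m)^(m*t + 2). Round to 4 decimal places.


Coupon per period c = face * coupon_rate / m = 69.000000
Periods per year m = 1; per-period yield y/m = 0.026000
Number of cashflows N = 3
Cashflows (t years, CF_t, discount factor 1/(1+y/m)^(m*t), PV):
  t = 1.0000: CF_t = 69.000000, DF = 0.974659, PV = 67.251462
  t = 2.0000: CF_t = 69.000000, DF = 0.949960, PV = 65.547234
  t = 3.0000: CF_t = 1069.000000, DF = 0.925887, PV = 989.773046
Price P = sum_t PV_t = 1122.571742
Convexity numerator sum_t t*(t + 1/m) * CF_t / (1+y/m)^(m*t + 2):
  t = 1.0000: term = 127.772386
  t = 2.0000: term = 373.603467
  t = 3.0000: term = 11282.936589
Convexity = (1/P) * sum = 11784.312442 / 1122.571742 = 10.497603

Answer: Convexity = 10.4976


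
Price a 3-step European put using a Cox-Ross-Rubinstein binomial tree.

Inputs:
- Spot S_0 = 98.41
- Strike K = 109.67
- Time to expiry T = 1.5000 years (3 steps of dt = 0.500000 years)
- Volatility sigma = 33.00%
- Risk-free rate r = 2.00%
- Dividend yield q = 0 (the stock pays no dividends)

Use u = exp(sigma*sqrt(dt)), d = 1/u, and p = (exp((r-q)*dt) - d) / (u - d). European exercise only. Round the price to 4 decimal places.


dt = T/N = 0.500000
u = exp(sigma*sqrt(dt)) = 1.262817; d = 1/u = 0.791880
p = (exp((r-q)*dt) - d) / (u - d) = 0.463268
Discount per step: exp(-r*dt) = 0.990050
Stock lattice S(k, i) with i counting down-moves:
  k=0: S(0,0) = 98.4100
  k=1: S(1,0) = 124.2739; S(1,1) = 77.9289
  k=2: S(2,0) = 156.9352; S(2,1) = 98.4100; S(2,2) = 61.7104
  k=3: S(3,0) = 198.1805; S(3,1) = 124.2739; S(3,2) = 77.9289; S(3,3) = 48.8672
Terminal payoffs V(N, i) = max(K - S_T, 0):
  V(3,0) = 0.000000; V(3,1) = 0.000000; V(3,2) = 31.741075; V(3,3) = 60.802785
Backward induction: V(k, i) = exp(-r*dt) * [p * V(k+1, i) + (1-p) * V(k+1, i+1)].
  V(2,0) = exp(-r*dt) * [p*0.000000 + (1-p)*0.000000] = 0.000000
  V(2,1) = exp(-r*dt) * [p*0.000000 + (1-p)*31.741075] = 16.866944
  V(2,2) = exp(-r*dt) * [p*31.741075 + (1-p)*60.802785] = 46.868398
  V(1,0) = exp(-r*dt) * [p*0.000000 + (1-p)*16.866944] = 8.962954
  V(1,1) = exp(-r*dt) * [p*16.866944 + (1-p)*46.868398] = 32.641638
  V(0,0) = exp(-r*dt) * [p*8.962954 + (1-p)*32.641638] = 21.456427

Answer: Price = V(0,0) = 21.4564


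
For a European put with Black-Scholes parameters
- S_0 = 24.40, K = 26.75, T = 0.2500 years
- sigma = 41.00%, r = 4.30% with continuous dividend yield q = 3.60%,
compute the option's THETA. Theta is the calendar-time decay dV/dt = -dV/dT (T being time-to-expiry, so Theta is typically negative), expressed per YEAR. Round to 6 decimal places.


Answer: Theta = -3.482878

Derivation:
d1 = -0.3375065417; d2 = -0.5425065417
phi(d1) = 0.3768553448; exp(-qT) = 0.9910403788; exp(-rT) = 0.9893075748
Theta = -S*exp(-qT)*phi(d1)*sigma/(2*sqrt(T)) + r*K*exp(-rT)*N(-d2) - q*S*exp(-qT)*N(-d1)
N(-d1) = 0.6321324592; N(-d2) = 0.7062651989; sqrt(T) = 0.5000000000
Term 1 = -24.4000 * 0.9910403788 * 0.3768553448 * 0.4100 / (2 * 0.5000000000) = -3.7362825521
Term 2 = 0.0430 * 26.7500 * 0.9893075748 * 0.7062651989 = 0.8036952161
Term 3 = -0.0360 * 24.4000 * 0.9910403788 * 0.6321324592 = -0.5502901867
Theta = -3.7362825521 + (0.8036952161) + (-0.5502901867) = -3.482878


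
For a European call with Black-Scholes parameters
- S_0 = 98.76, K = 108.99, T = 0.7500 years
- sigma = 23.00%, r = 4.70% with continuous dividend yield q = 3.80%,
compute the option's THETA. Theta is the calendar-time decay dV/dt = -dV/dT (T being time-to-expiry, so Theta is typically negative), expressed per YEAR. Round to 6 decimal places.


Answer: Theta = -4.876377

Derivation:
d1 = -0.3613508339; d2 = -0.5605366768
phi(d1) = 0.3737284758; exp(-qT) = 0.9719022941; exp(-rT) = 0.9653640451
Theta = -S*exp(-qT)*phi(d1)*sigma/(2*sqrt(T)) - r*K*exp(-rT)*N(d2) + q*S*exp(-qT)*N(d1)
N(d1) = 0.3589185986; N(d2) = 0.2875567150; sqrt(T) = 0.8660254038
Term 1 = -98.7600 * 0.9719022941 * 0.3737284758 * 0.2300 / (2 * 0.8660254038) = -4.7635100609
Term 2 = -0.0470 * 108.9900 * 0.9653640451 * 0.2875567150 = -1.4219985178
Term 3 = 0.0380 * 98.7600 * 0.9719022941 * 0.3589185986 = 1.3091314265
Theta = -4.7635100609 + (-1.4219985178) + (1.3091314265) = -4.876377


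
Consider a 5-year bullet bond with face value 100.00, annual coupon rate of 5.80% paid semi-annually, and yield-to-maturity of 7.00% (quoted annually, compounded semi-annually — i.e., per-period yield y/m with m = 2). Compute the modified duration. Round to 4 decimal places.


Answer: Modified duration = 4.2443

Derivation:
Coupon per period c = face * coupon_rate / m = 2.900000
Periods per year m = 2; per-period yield y/m = 0.035000
Number of cashflows N = 10
Cashflows (t years, CF_t, discount factor 1/(1+y/m)^(m*t), PV):
  t = 0.5000: CF_t = 2.900000, DF = 0.966184, PV = 2.801932
  t = 1.0000: CF_t = 2.900000, DF = 0.933511, PV = 2.707181
  t = 1.5000: CF_t = 2.900000, DF = 0.901943, PV = 2.615634
  t = 2.0000: CF_t = 2.900000, DF = 0.871442, PV = 2.527182
  t = 2.5000: CF_t = 2.900000, DF = 0.841973, PV = 2.441722
  t = 3.0000: CF_t = 2.900000, DF = 0.813501, PV = 2.359152
  t = 3.5000: CF_t = 2.900000, DF = 0.785991, PV = 2.279374
  t = 4.0000: CF_t = 2.900000, DF = 0.759412, PV = 2.202294
  t = 4.5000: CF_t = 2.900000, DF = 0.733731, PV = 2.127820
  t = 5.0000: CF_t = 102.900000, DF = 0.708919, PV = 72.947746
Price P = sum_t PV_t = 95.010037
First compute Macaulay numerator sum_t t * PV_t:
  t * PV_t at t = 0.5000: 1.400966
  t * PV_t at t = 1.0000: 2.707181
  t * PV_t at t = 1.5000: 3.923451
  t * PV_t at t = 2.0000: 5.054365
  t * PV_t at t = 2.5000: 6.104305
  t * PV_t at t = 3.0000: 7.077456
  t * PV_t at t = 3.5000: 7.977808
  t * PV_t at t = 4.0000: 8.809174
  t * PV_t at t = 4.5000: 9.575189
  t * PV_t at t = 5.0000: 364.738730
Macaulay duration D = 417.368625 / 95.010037 = 4.392890
Modified duration = D / (1 + y/m) = 4.392890 / (1 + 0.035000) = 4.244338
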